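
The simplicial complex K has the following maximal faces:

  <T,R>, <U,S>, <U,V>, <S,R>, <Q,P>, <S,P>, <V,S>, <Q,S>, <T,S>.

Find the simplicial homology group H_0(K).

H_0 ≅ Z.

We work with the vertex ordering P < Q < R < S < T < U < V. The simplices of K, each written with vertices in increasing order, are:

  0-simplices (7): P, Q, R, S, T, U, V
  1-simplices (9): PQ, PS, QS, RS, RT, ST, SU, SV, UV

giving chain groups C_0 ≅ Z^7, C_1 ≅ Z^9.

∂_1: C_1 → C_0 is given by ∂[p,q] = [q] − [p]. For instance
  ∂RT = T − R.
This gives a 7×9 integer matrix of rank 6; reducing to Smith normal form yields diagonal entries (1,1,1,1,1,1).

From H_k ≅ ker(∂_k) / im(∂_{k+1}) we obtain:

  H_0: rank C_0 − rank ∂_1 = 7 − 6 = 1, and the invariant factors of ∂_1 are all 1, so H_0 = Z.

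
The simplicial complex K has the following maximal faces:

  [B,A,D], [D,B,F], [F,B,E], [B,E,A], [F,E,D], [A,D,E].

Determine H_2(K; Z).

Take the total order A < B < D < E < F on the vertex set. Then K (dimension 2) consists of the simplices:

  0-simplices (5): A, B, D, E, F
  1-simplices (9): AB, AD, AE, BD, BE, BF, DE, DF, EF
  2-simplices (6): ABD, ABE, ADE, BDF, BEF, DEF

so the chain groups are C_0 ≅ Z^5, C_1 ≅ Z^9, C_2 ≅ Z^6.

Boundary ∂_1: C_1 → C_0 sends each edge [p,q] (with p < q) to q − p.
The resulting 5×9 matrix has rank 4, and its Smith normal form has invariant factors (1,1,1,1).

Boundary ∂_2: C_2 → C_1 sends each 2-simplex [p,q,r] to [q,r] − [p,r] + [p,q]. For instance
  ∂BEF = EF − BF + BE,
  ∂BDF = DF − BF + BD.
This gives a 9×6 integer matrix of rank 5; reducing to Smith normal form yields diagonal entries (1,1,1,1,1).

Now H_k = ker ∂_k / im ∂_{k+1}, so:

  H_2: rank ker ∂_2 − rank ∂_3 = (6 − 5) − 0 = 1, and there is no ∂_3, so H_2 = Z.

H_2 = Z.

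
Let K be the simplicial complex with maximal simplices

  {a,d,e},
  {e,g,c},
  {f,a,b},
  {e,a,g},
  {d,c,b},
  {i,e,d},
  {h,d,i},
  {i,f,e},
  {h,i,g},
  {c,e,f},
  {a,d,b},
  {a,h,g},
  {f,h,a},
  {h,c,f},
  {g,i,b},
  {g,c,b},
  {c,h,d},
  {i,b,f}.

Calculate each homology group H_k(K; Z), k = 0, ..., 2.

H_0 ≅ Z,  H_1 ≅ Z^2,  H_2 ≅ Z.

Take the total order a < b < c < d < e < f < g < h < i on the vertex set. Then K (dimension 2) consists of the simplices:

  0-simplices (9): a, b, c, d, e, f, g, h, i
  1-simplices (27): ab, ad, ae, af, ag, ah, bc, bd, bf, bg, bi, cd, ce, cf, cg, ch, de, dh, di, ef, eg, ei, fh, fi, gh, gi, hi
  2-simplices (18): abd, abf, ade, aeg, afh, agh, bcd, bcg, bfi, bgi, cdh, cef, ceg, cfh, dei, dhi, efi, ghi

Hence C_0 ≅ Z^9, C_1 ≅ Z^27, C_2 ≅ Z^18.

Boundary ∂_1: C_1 → C_0 maps an edge to its endpoints' difference, ∂[p,q] = q − p.
As a 9×27 matrix over Z this has rank 8, with invariant factors (1,1,1,1,1,1,1,1).

∂_2: C_2 → C_1 acts by ∂[p,q,r] = [q,r] − [p,r] + [p,q]. For instance
  ∂ade = de − ae + ad,
  ∂efi = fi − ei + ef.
The resulting 27×18 matrix has rank 17, and its Smith normal form has invariant factors (1,1,1,1,1,1,1,1,1,1,1,1,1,1,1,1,1).

Now H_k = ker ∂_k / im ∂_{k+1}, so:

  H_0: rank C_0 − rank ∂_1 = 9 − 8 = 1, and the invariant factors of ∂_1 are all 1, so H_0 ≅ Z.
  H_1: rank ker ∂_1 − rank ∂_2 = (27 − 8) − 17 = 2, and the invariant factors of ∂_2 are all 1, so H_1 ≅ Z^2.
  H_2: rank ker ∂_2 − rank ∂_3 = (18 − 17) − 0 = 1, and there is no ∂_3, so H_2 ≅ Z.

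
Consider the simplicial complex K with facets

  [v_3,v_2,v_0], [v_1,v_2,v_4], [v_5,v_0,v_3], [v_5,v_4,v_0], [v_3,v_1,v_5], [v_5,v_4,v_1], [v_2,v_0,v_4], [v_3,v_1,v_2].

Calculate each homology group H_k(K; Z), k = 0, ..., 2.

Take the total order v_0 < v_1 < v_2 < v_3 < v_4 < v_5 on the vertex set. Then K (dimension 2) consists of the simplices:

  0-simplices (6): [v_0], [v_1], [v_2], [v_3], [v_4], [v_5]
  1-simplices (12): [v_0,v_2], [v_0,v_3], [v_0,v_4], [v_0,v_5], [v_1,v_2], [v_1,v_3], [v_1,v_4], [v_1,v_5], [v_2,v_3], [v_2,v_4], [v_3,v_5], [v_4,v_5]
  2-simplices (8): [v_0,v_2,v_3], [v_0,v_2,v_4], [v_0,v_3,v_5], [v_0,v_4,v_5], [v_1,v_2,v_3], [v_1,v_2,v_4], [v_1,v_3,v_5], [v_1,v_4,v_5]

so the chain groups are C_0 ≅ Z^6, C_1 ≅ Z^12, C_2 ≅ Z^8.

Boundary ∂_1: C_1 → C_0 sends each edge [p,q] (with p < q) to q − p.
The resulting 6×12 matrix has rank 5, and its Smith normal form has invariant factors (1,1,1,1,1).

Boundary ∂_2: C_2 → C_1 maps a triangle to the signed sum of its edges. For instance
  ∂[v_1,v_2,v_3] = [v_2,v_3] − [v_1,v_3] + [v_1,v_2],
  ∂[v_0,v_2,v_3] = [v_2,v_3] − [v_0,v_3] + [v_0,v_2].
The resulting 12×8 matrix has rank 7, and its Smith normal form has invariant factors (1,1,1,1,1,1,1).

Computing H_k = (kernel of ∂_k) / (image of ∂_{k+1}):

  H_0: rank C_0 − rank ∂_1 = 6 − 5 = 1, and the invariant factors of ∂_1 are all 1, so H_0 ≅ Z.
  H_1: rank ker ∂_1 − rank ∂_2 = (12 − 5) − 7 = 0, and the invariant factors of ∂_2 are all 1, so H_1 ≅ 0.
  H_2: rank ker ∂_2 − rank ∂_3 = (8 − 7) − 0 = 1, and there is no ∂_3, so H_2 ≅ Z.

H_0 = Z,  H_1 = 0,  H_2 = Z.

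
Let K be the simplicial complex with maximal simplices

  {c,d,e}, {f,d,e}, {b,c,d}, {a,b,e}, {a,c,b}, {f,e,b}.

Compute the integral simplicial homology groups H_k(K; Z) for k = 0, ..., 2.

K has 6 vertices, 12 edges, 6 triangles.
rank ∂_0 = 0, rank ∂_1 = 5 ⇒ b_0 = 6 − 0 − 5 = 1; all invariant factors of ∂_1 are 1 so no torsion. So H_0 ≅ Z.
rank ∂_1 = 5, rank ∂_2 = 6 ⇒ b_1 = 12 − 5 − 6 = 1; all invariant factors of ∂_2 are 1 so no torsion. So H_1 ≅ Z.
rank ∂_2 = 6, rank ∂_3 = 0 ⇒ b_2 = 6 − 6 − 0 = 0. So H_2 ≅ 0.

H_0 ≅ Z,  H_1 ≅ Z,  H_2 = 0.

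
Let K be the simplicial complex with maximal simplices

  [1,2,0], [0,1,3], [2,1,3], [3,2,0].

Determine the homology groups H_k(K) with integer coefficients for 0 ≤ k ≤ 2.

Take the total order 0 < 1 < 2 < 3 on the vertex set. Then K (dimension 2) consists of the simplices:

  0-simplices (4): [0], [1], [2], [3]
  1-simplices (6): [0,1], [0,2], [0,3], [1,2], [1,3], [2,3]
  2-simplices (4): [0,1,2], [0,1,3], [0,2,3], [1,2,3]

so the chain groups are C_0 ≅ Z^4, C_1 ≅ Z^6, C_2 ≅ Z^4.

The boundary map ∂_1: C_1 → C_0 sends each edge [p,q] (with p < q) to q − p. For instance
  ∂[1,3] = [3] − [1].
The 4×6 boundary matrix has rank 3 and Smith normal form diag(1,1,1).

Boundary ∂_2: C_2 → C_1 sends each 2-simplex [p,q,r] to [q,r] − [p,r] + [p,q]. For instance
  ∂[0,1,3] = [1,3] − [0,3] + [0,1],
  ∂[0,2,3] = [2,3] − [0,3] + [0,2].
The 6×4 boundary matrix has rank 3 and Smith normal form diag(1,1,1).

Computing H_k = (kernel of ∂_k) / (image of ∂_{k+1}):

  H_0: rank C_0 − rank ∂_1 = 4 − 3 = 1, and the invariant factors of ∂_1 are all 1, so H_0 = Z.
  H_1: rank ker ∂_1 − rank ∂_2 = (6 − 3) − 3 = 0, and the invariant factors of ∂_2 are all 1, so H_1 = 0.
  H_2: rank ker ∂_2 − rank ∂_3 = (4 − 3) − 0 = 1, and there is no ∂_3, so H_2 = Z.

H_0 ≅ Z,  H_1 = 0,  H_2 ≅ Z.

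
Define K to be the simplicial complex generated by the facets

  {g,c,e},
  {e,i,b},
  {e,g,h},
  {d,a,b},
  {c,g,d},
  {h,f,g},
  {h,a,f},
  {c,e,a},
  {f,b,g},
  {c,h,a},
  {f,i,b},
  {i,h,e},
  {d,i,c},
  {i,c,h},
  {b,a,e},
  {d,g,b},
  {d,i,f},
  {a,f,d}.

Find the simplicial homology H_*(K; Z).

H_0 = Z,  H_1 = Z ⊕ Z/2,  H_2 = 0.

Fix the vertex order a < b < c < d < e < f < g < h < i and write every simplex with vertices in increasing order. Then dim K = 2 and the simplices of K are:

  0-simplices (9): a, b, c, d, e, f, g, h, i
  1-simplices (27): ab, ac, ad, ae, af, ah, bd, be, bf, bg, bi, cd, ce, cg, ch, ci, df, dg, di, eg, eh, ei, fg, fh, fi, gh, hi
  2-simplices (18): abd, abe, ace, ach, adf, afh, bdg, bei, bfg, bfi, cdg, cdi, ceg, chi, dfi, egh, ehi, fgh

so the chain groups are C_0 ≅ Z^9, C_1 ≅ Z^27, C_2 ≅ Z^18.

∂_1: C_1 → C_0 sends each edge [p,q] (with p < q) to q − p. For instance
  ∂ch = h − c.
As a 9×27 matrix over Z this has rank 8, with invariant factors (1,1,1,1,1,1,1,1).

The boundary map ∂_2: C_2 → C_1 sends each 2-simplex [p,q,r] to [q,r] − [p,r] + [p,q]. For instance
  ∂bfi = fi − bi + bf,
  ∂cdi = di − ci + cd.
The 27×18 boundary matrix has rank 18 and Smith normal form diag(1,1,1,1,1,1,1,1,1,1,1,1,1,1,1,1,1,2).

Reading off H_k = ker ∂_k / im ∂_{k+1}:

  H_0: rank C_0 − rank ∂_1 = 9 − 8 = 1, and the invariant factors of ∂_1 are all 1, so H_0 = Z.
  H_1: rank ker ∂_1 − rank ∂_2 = (27 − 8) − 18 = 1, and ∂_2 has invariant factor 2 > 1, so H_1 = Z ⊕ Z/2.
  H_2: rank ker ∂_2 − rank ∂_3 = (18 − 18) − 0 = 0, and there is no ∂_3, so H_2 = 0.

As a check, the Euler characteristic is 9 − 27 + 18 = 0, which agrees with 1 − 1 + 0 = 0.
(K is a triangulation of the Klein bottle.)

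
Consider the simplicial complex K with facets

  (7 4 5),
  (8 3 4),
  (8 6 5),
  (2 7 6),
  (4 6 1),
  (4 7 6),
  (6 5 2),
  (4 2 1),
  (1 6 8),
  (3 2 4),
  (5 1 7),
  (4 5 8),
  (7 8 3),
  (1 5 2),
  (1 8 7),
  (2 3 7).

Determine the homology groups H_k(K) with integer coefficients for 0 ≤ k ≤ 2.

Fix the vertex order 1 < 2 < 3 < 4 < 5 < 6 < 7 < 8 and write every simplex with vertices in increasing order. Then dim K = 2 and the simplices of K are:

  0-simplices (8): [1], [2], [3], [4], [5], [6], [7], [8]
  1-simplices (24): (24 of them)
  2-simplices (16): [1,2,4], [1,2,5], [1,4,6], [1,5,7], [1,6,8], [1,7,8], [2,3,4], [2,3,7], [2,5,6], [2,6,7], [3,4,8], [3,7,8], [4,5,7], [4,5,8], [4,6,7], [5,6,8]

giving chain groups C_0 ≅ Z^8, C_1 ≅ Z^24, C_2 ≅ Z^16.

The boundary map ∂_1: C_1 → C_0 maps an edge to its endpoints' difference, ∂[p,q] = q − p. For instance
  ∂[2,7] = [7] − [2].
As a 8×24 matrix over Z this has rank 7, with invariant factors (1,1,1,1,1,1,1).

Boundary ∂_2: C_2 → C_1 acts by ∂[p,q,r] = [q,r] − [p,r] + [p,q]. For instance
  ∂[3,4,8] = [4,8] − [3,8] + [3,4],
  ∂[5,6,8] = [6,8] − [5,8] + [5,6].
The resulting 24×16 matrix has rank 15, and its Smith normal form has invariant factors (1,1,1,1,1,1,1,1,1,1,1,1,1,1,1).

Now H_k = ker ∂_k / im ∂_{k+1}, so:

  H_0: rank C_0 − rank ∂_1 = 8 − 7 = 1, and the invariant factors of ∂_1 are all 1, so H_0 ≅ Z.
  H_1: rank ker ∂_1 − rank ∂_2 = (24 − 7) − 15 = 2, and the invariant factors of ∂_2 are all 1, so H_1 ≅ Z^2.
  H_2: rank ker ∂_2 − rank ∂_3 = (16 − 15) − 0 = 1, and there is no ∂_3, so H_2 ≅ Z.

H_0 = Z,  H_1 = Z^2,  H_2 = Z.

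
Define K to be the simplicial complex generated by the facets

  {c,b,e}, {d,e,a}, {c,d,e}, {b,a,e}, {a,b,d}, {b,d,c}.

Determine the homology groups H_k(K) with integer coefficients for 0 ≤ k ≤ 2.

H_0 = Z,  H_1 = 0,  H_2 = Z.

Fix the vertex order a < b < c < d < e and write every simplex with vertices in increasing order. Then dim K = 2 and the simplices of K are:

  0-simplices (5): a, b, c, d, e
  1-simplices (9): ab, ad, ae, bc, bd, be, cd, ce, de
  2-simplices (6): abd, abe, ade, bcd, bce, cde

giving chain groups C_0 ≅ Z^5, C_1 ≅ Z^9, C_2 ≅ Z^6.

∂_1: C_1 → C_0 maps an edge to its endpoints' difference, ∂[p,q] = q − p. For instance
  ∂be = e − b.
This gives a 5×9 integer matrix of rank 4; reducing to Smith normal form yields diagonal entries (1,1,1,1).

∂_2: C_2 → C_1 maps a triangle to the signed sum of its edges. For instance
  ∂bcd = cd − bd + bc,
  ∂cde = de − ce + cd.
This gives a 9×6 integer matrix of rank 5; reducing to Smith normal form yields diagonal entries (1,1,1,1,1).

Computing H_k = (kernel of ∂_k) / (image of ∂_{k+1}):

  H_0: rank C_0 − rank ∂_1 = 5 − 4 = 1, and the invariant factors of ∂_1 are all 1, so H_0 ≅ Z.
  H_1: rank ker ∂_1 − rank ∂_2 = (9 − 4) − 5 = 0, and the invariant factors of ∂_2 are all 1, so H_1 ≅ 0.
  H_2: rank ker ∂_2 − rank ∂_3 = (6 − 5) − 0 = 1, and there is no ∂_3, so H_2 ≅ Z.

As a check, the Euler characteristic is 5 − 9 + 6 = 2, which agrees with 1 − 0 + 1 = 2.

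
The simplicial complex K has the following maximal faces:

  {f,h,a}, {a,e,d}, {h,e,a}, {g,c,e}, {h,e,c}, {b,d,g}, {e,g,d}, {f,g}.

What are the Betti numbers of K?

Order the vertices as a < b < c < d < e < f < g < h. Listing each simplex with vertices in this order, K has dimension 2 with simplices:

  0-simplices (8): a, b, c, d, e, f, g, h
  1-simplices (15): ad, ae, af, ah, bd, bg, ce, cg, ch, de, dg, eg, eh, fg, fh
  2-simplices (7): ade, aeh, afh, bdg, ceg, ceh, deg

so the chain groups are C_0 ≅ Z^8, C_1 ≅ Z^15, C_2 ≅ Z^7.

The boundary map ∂_1: C_1 → C_0 is given by ∂[p,q] = [q] − [p].
As a 8×15 matrix over Z this has rank 7, with invariant factors (1,1,1,1,1,1,1).

∂_2: C_2 → C_1 maps a triangle to the signed sum of its edges. For instance
  ∂deg = eg − dg + de,
  ∂afh = fh − ah + af.
As a 15×7 matrix over Z this has rank 7, with invariant factors (1,1,1,1,1,1,1).

Computing H_k = (kernel of ∂_k) / (image of ∂_{k+1}):

  H_0: rank C_0 − rank ∂_1 = 8 − 7 = 1, and the invariant factors of ∂_1 are all 1, so H_0 = Z.
  H_1: rank ker ∂_1 − rank ∂_2 = (15 − 7) − 7 = 1, and the invariant factors of ∂_2 are all 1, so H_1 = Z.
  H_2: rank ker ∂_2 − rank ∂_3 = (7 − 7) − 0 = 0, and there is no ∂_3, so H_2 = 0.

Hence the Betti numbers are b_0 = 1, b_1 = 1, b_2 = 0.

b_0 = 1, b_1 = 1, b_2 = 0.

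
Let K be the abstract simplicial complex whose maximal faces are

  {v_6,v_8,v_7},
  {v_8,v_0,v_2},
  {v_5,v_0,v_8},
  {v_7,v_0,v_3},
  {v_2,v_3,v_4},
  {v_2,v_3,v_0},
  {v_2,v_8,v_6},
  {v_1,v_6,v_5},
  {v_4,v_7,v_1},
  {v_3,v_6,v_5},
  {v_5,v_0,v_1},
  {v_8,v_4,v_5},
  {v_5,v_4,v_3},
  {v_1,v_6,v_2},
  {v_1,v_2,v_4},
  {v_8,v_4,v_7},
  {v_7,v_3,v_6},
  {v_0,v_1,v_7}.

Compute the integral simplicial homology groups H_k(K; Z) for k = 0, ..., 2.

H_0 ≅ Z,  H_1 ≅ Z^2,  H_2 ≅ Z.

Take the total order v_0 < v_1 < v_2 < v_3 < v_4 < v_5 < v_6 < v_7 < v_8 on the vertex set. Then K (dimension 2) consists of the simplices:

  0-simplices (9): [v_0], [v_1], [v_2], [v_3], [v_4], [v_5], [v_6], [v_7], [v_8]
  1-simplices (27): (27 of them)
  2-simplices (18): (18 of them)

Hence C_0 ≅ Z^9, C_1 ≅ Z^27, C_2 ≅ Z^18.

The boundary map ∂_1: C_1 → C_0 is given by ∂[p,q] = [q] − [p]. For instance
  ∂[v_4,v_5] = [v_5] − [v_4].
The resulting 9×27 matrix has rank 8, and its Smith normal form has invariant factors (1,1,1,1,1,1,1,1).

Boundary ∂_2: C_2 → C_1 maps a triangle to the signed sum of its edges. For instance
  ∂[v_0,v_3,v_7] = [v_3,v_7] − [v_0,v_7] + [v_0,v_3],
  ∂[v_1,v_2,v_4] = [v_2,v_4] − [v_1,v_4] + [v_1,v_2].
The 27×18 boundary matrix has rank 17 and Smith normal form diag(1,1,1,1,1,1,1,1,1,1,1,1,1,1,1,1,1).

Now H_k = ker ∂_k / im ∂_{k+1}, so:

  H_0: rank C_0 − rank ∂_1 = 9 − 8 = 1, and the invariant factors of ∂_1 are all 1, so H_0 ≅ Z.
  H_1: rank ker ∂_1 − rank ∂_2 = (27 − 8) − 17 = 2, and the invariant factors of ∂_2 are all 1, so H_1 ≅ Z^2.
  H_2: rank ker ∂_2 − rank ∂_3 = (18 − 17) − 0 = 1, and there is no ∂_3, so H_2 ≅ Z.

As a check, the Euler characteristic is 9 − 27 + 18 = 0, which agrees with 1 − 2 + 1 = 0.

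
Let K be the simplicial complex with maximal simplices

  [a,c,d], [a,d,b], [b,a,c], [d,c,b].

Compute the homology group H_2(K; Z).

Fix the vertex order a < b < c < d and write every simplex with vertices in increasing order. Then dim K = 2 and the simplices of K are:

  0-simplices (4): a, b, c, d
  1-simplices (6): ab, ac, ad, bc, bd, cd
  2-simplices (4): abc, abd, acd, bcd

so the chain groups are C_0 ≅ Z^4, C_1 ≅ Z^6, C_2 ≅ Z^4.

∂_1: C_1 → C_0 maps an edge to its endpoints' difference, ∂[p,q] = q − p.
As a 4×6 matrix over Z this has rank 3, with invariant factors (1,1,1).

The boundary map ∂_2: C_2 → C_1 sends each 2-simplex [p,q,r] to [q,r] − [p,r] + [p,q]. For instance
  ∂bcd = cd − bd + bc,
  ∂acd = cd − ad + ac.
The 6×4 boundary matrix has rank 3 and Smith normal form diag(1,1,1).

Now H_k = ker ∂_k / im ∂_{k+1}, so:

  H_2: rank ker ∂_2 − rank ∂_3 = (4 − 3) − 0 = 1, and there is no ∂_3, so H_2 ≅ Z.

H_2 ≅ Z.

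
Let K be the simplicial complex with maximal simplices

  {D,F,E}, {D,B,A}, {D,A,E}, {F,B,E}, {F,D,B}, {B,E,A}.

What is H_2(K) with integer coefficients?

H_2 = Z.

We work with the vertex ordering A < B < D < E < F. The simplices of K, each written with vertices in increasing order, are:

  0-simplices (5): A, B, D, E, F
  1-simplices (9): AB, AD, AE, BD, BE, BF, DE, DF, EF
  2-simplices (6): ABD, ABE, ADE, BDF, BEF, DEF

so the chain groups are C_0 ≅ Z^5, C_1 ≅ Z^9, C_2 ≅ Z^6.

∂_1: C_1 → C_0 maps an edge to its endpoints' difference, ∂[p,q] = q − p. For instance
  ∂DF = F − D.
The resulting 5×9 matrix has rank 4, and its Smith normal form has invariant factors (1,1,1,1).

Boundary ∂_2: C_2 → C_1 maps a triangle to the signed sum of its edges. For instance
  ∂ABE = BE − AE + AB,
  ∂DEF = EF − DF + DE.
As a 9×6 matrix over Z this has rank 5, with invariant factors (1,1,1,1,1).

Computing H_k = (kernel of ∂_k) / (image of ∂_{k+1}):

  H_2: rank ker ∂_2 − rank ∂_3 = (6 − 5) − 0 = 1, and there is no ∂_3, so H_2 = Z.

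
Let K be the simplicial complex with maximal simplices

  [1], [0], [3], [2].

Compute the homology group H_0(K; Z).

H_0 = Z^4.

Take the total order 0 < 1 < 2 < 3 on the vertex set. Then K (dimension 0) consists of the simplices:

  0-simplices (4): [0], [1], [2], [3]

so the chain groups are C_0 ≅ Z^4.

From H_k ≅ ker(∂_k) / im(∂_{k+1}) we obtain:

  H_0: rank C_0 − rank ∂_1 = 4 − 0 = 4, and there is no ∂_1, so H_0 = Z^4.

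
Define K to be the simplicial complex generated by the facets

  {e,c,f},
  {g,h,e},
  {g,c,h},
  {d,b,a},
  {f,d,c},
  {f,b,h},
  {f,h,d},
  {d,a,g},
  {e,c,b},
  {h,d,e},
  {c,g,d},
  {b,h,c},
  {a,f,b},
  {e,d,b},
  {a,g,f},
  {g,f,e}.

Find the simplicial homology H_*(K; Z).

Take the total order a < b < c < d < e < f < g < h on the vertex set. Then K (dimension 2) consists of the simplices:

  0-simplices (8): a, b, c, d, e, f, g, h
  1-simplices (24): ab, ad, af, ag, bc, bd, be, bf, bh, cd, ce, cf, cg, ch, de, df, dg, dh, ef, eg, eh, fg, fh, gh
  2-simplices (16): abd, abf, adg, afg, bce, bch, bde, bfh, cdf, cdg, cef, cgh, deh, dfh, efg, egh

so the chain groups are C_0 ≅ Z^8, C_1 ≅ Z^24, C_2 ≅ Z^16.

The boundary map ∂_1: C_1 → C_0 maps an edge to its endpoints' difference, ∂[p,q] = q − p.
The resulting 8×24 matrix has rank 7, and its Smith normal form has invariant factors (1,1,1,1,1,1,1).

The boundary map ∂_2: C_2 → C_1 maps a triangle to the signed sum of its edges. For instance
  ∂afg = fg − ag + af,
  ∂bfh = fh − bh + bf.
The 24×16 boundary matrix has rank 15 and Smith normal form diag(1,1,1,1,1,1,1,1,1,1,1,1,1,1,1).

Reading off H_k = ker ∂_k / im ∂_{k+1}:

  H_0: rank C_0 − rank ∂_1 = 8 − 7 = 1, and the invariant factors of ∂_1 are all 1, so H_0 ≅ Z.
  H_1: rank ker ∂_1 − rank ∂_2 = (24 − 7) − 15 = 2, and the invariant factors of ∂_2 are all 1, so H_1 ≅ Z^2.
  H_2: rank ker ∂_2 − rank ∂_3 = (16 − 15) − 0 = 1, and there is no ∂_3, so H_2 ≅ Z.

(K is a triangulation of the torus T^2.)

H_0 = Z,  H_1 = Z^2,  H_2 = Z.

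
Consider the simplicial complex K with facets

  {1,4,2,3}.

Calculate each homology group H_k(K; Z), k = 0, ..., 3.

H_0 ≅ Z,  H_1 = 0,  H_2 = 0,  H_3 = 0.

Fix the vertex order 1 < 2 < 3 < 4 and write every simplex with vertices in increasing order. Then dim K = 3 and the simplices of K are:

  0-simplices (4): [1], [2], [3], [4]
  1-simplices (6): [1,2], [1,3], [1,4], [2,3], [2,4], [3,4]
  2-simplices (4): [1,2,3], [1,2,4], [1,3,4], [2,3,4]
  3-simplices (1): [1,2,3,4]

Hence C_0 ≅ Z^4, C_1 ≅ Z^6, C_2 ≅ Z^4, C_3 ≅ Z^1.

Boundary ∂_1: C_1 → C_0 sends each edge [p,q] (with p < q) to q − p. For instance
  ∂[1,3] = [3] − [1].
The resulting 4×6 matrix has rank 3, and its Smith normal form has invariant factors (1,1,1).

The boundary map ∂_2: C_2 → C_1 acts by ∂[p,q,r] = [q,r] − [p,r] + [p,q]. For instance
  ∂[1,2,3] = [2,3] − [1,3] + [1,2],
  ∂[1,3,4] = [3,4] − [1,4] + [1,3].
The 6×4 boundary matrix has rank 3 and Smith normal form diag(1,1,1).

Boundary ∂_3: C_3 → C_2 sends each 3-simplex σ to the alternating sum Σ_i (−1)^i (σ with its i-th vertex removed). For instance
  ∂[1,2,3,4] = [2,3,4] − [1,3,4] + [1,2,4] − [1,2,3].
This gives a 4×1 integer matrix of rank 1; reducing to Smith normal form yields diagonal entries (1).

From H_k ≅ ker(∂_k) / im(∂_{k+1}) we obtain:

  H_0: rank C_0 − rank ∂_1 = 4 − 3 = 1, and the invariant factors of ∂_1 are all 1, so H_0 ≅ Z.
  H_1: rank ker ∂_1 − rank ∂_2 = (6 − 3) − 3 = 0, and the invariant factors of ∂_2 are all 1, so H_1 ≅ 0.
  H_2: rank ker ∂_2 − rank ∂_3 = (4 − 3) − 1 = 0, and the invariant factors of ∂_3 are all 1, so H_2 ≅ 0.
  H_3: rank ker ∂_3 − rank ∂_4 = (1 − 1) − 0 = 0, and there is no ∂_4, so H_3 ≅ 0.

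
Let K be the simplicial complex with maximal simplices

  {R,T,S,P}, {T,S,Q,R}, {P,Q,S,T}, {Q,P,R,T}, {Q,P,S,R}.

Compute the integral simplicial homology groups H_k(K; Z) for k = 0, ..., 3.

H_0 ≅ Z,  H_1 = 0,  H_2 = 0,  H_3 ≅ Z.

Take the total order P < Q < R < S < T on the vertex set. Then K (dimension 3) consists of the simplices:

  0-simplices (5): P, Q, R, S, T
  1-simplices (10): PQ, PR, PS, PT, QR, QS, QT, RS, RT, ST
  2-simplices (10): PQR, PQS, PQT, PRS, PRT, PST, QRS, QRT, QST, RST
  3-simplices (5): PQRS, PQRT, PQST, PRST, QRST

giving chain groups C_0 ≅ Z^5, C_1 ≅ Z^10, C_2 ≅ Z^10, C_3 ≅ Z^5.

Boundary ∂_1: C_1 → C_0 sends each edge [p,q] (with p < q) to q − p. For instance
  ∂QT = T − Q.
As a 5×10 matrix over Z this has rank 4, with invariant factors (1,1,1,1).

∂_2: C_2 → C_1 sends each 2-simplex [p,q,r] to [q,r] − [p,r] + [p,q]. For instance
  ∂PQS = QS − PS + PQ,
  ∂QST = ST − QT + QS.
The 10×10 boundary matrix has rank 6 and Smith normal form diag(1,1,1,1,1,1).

∂_3: C_3 → C_2 sends each 3-simplex σ to the alternating sum Σ_i (−1)^i (σ with its i-th vertex removed). For instance
  ∂PQRS = QRS − PRS + PQS − PQR,
  ∂PRST = RST − PST + PRT − PRS.
This gives a 10×5 integer matrix of rank 4; reducing to Smith normal form yields diagonal entries (1,1,1,1).

Reading off H_k = ker ∂_k / im ∂_{k+1}:

  H_0: rank C_0 − rank ∂_1 = 5 − 4 = 1, and the invariant factors of ∂_1 are all 1, so H_0 ≅ Z.
  H_1: rank ker ∂_1 − rank ∂_2 = (10 − 4) − 6 = 0, and the invariant factors of ∂_2 are all 1, so H_1 ≅ 0.
  H_2: rank ker ∂_2 − rank ∂_3 = (10 − 6) − 4 = 0, and the invariant factors of ∂_3 are all 1, so H_2 ≅ 0.
  H_3: rank ker ∂_3 − rank ∂_4 = (5 − 4) − 0 = 1, and there is no ∂_4, so H_3 ≅ Z.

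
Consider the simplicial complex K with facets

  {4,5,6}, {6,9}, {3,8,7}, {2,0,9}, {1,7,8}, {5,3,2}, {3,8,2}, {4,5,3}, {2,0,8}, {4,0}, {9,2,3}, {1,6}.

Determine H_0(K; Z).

H_0 ≅ Z.

Order the vertices as 0 < 1 < 2 < 3 < 4 < 5 < 6 < 7 < 8 < 9. Listing each simplex with vertices in this order, K has dimension 2 with simplices:

  0-simplices (10): [0], [1], [2], [3], [4], [5], [6], [7], [8], [9]
  1-simplices (21): [0,2], [0,4], [0,8], [0,9], [1,6], [1,7], [1,8], [2,3], [2,5], [2,8], [2,9], [3,4], [3,5], [3,7], [3,8], [3,9], [4,5], [4,6], [5,6], [6,9], [7,8]
  2-simplices (9): [0,2,8], [0,2,9], [1,7,8], [2,3,5], [2,3,8], [2,3,9], [3,4,5], [3,7,8], [4,5,6]

giving chain groups C_0 ≅ Z^10, C_1 ≅ Z^21, C_2 ≅ Z^9.

∂_1: C_1 → C_0 is given by ∂[p,q] = [q] − [p]. For instance
  ∂[0,2] = [2] − [0].
The resulting 10×21 matrix has rank 9, and its Smith normal form has invariant factors (1,1,1,1,1,1,1,1,1).

Boundary ∂_2: C_2 → C_1 sends each 2-simplex [p,q,r] to [q,r] − [p,r] + [p,q]. For instance
  ∂[2,3,8] = [3,8] − [2,8] + [2,3],
  ∂[2,3,9] = [3,9] − [2,9] + [2,3].
The 21×9 boundary matrix has rank 9 and Smith normal form diag(1,1,1,1,1,1,1,1,1).

Reading off H_k = ker ∂_k / im ∂_{k+1}:

  H_0: rank C_0 − rank ∂_1 = 10 − 9 = 1, and the invariant factors of ∂_1 are all 1, so H_0 ≅ Z.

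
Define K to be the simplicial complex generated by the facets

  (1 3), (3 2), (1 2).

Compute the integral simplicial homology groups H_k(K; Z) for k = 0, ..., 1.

Take the total order 1 < 2 < 3 on the vertex set. Then K (dimension 1) consists of the simplices:

  0-simplices (3): [1], [2], [3]
  1-simplices (3): [1,2], [1,3], [2,3]

so the chain groups are C_0 ≅ Z^3, C_1 ≅ Z^3.

∂_1: C_1 → C_0 maps an edge to its endpoints' difference, ∂[p,q] = q − p. For instance
  ∂[1,2] = [2] − [1].
As a 3×3 matrix over Z this has rank 2, with invariant factors (1,1).

Reading off H_k = ker ∂_k / im ∂_{k+1}:

  H_0: rank C_0 − rank ∂_1 = 3 − 2 = 1, and the invariant factors of ∂_1 are all 1, so H_0 ≅ Z.
  H_1: rank ker ∂_1 − rank ∂_2 = (3 − 2) − 0 = 1, and there is no ∂_2, so H_1 ≅ Z.

As a check, the Euler characteristic is 3 − 3 = 0, which agrees with 1 − 1 = 0.

H_0 ≅ Z,  H_1 ≅ Z.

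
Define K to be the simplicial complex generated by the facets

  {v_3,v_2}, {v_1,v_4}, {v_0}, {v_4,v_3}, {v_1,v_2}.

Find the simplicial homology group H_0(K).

H_0 ≅ Z^2.

Fix the vertex order v_0 < v_1 < v_2 < v_3 < v_4 and write every simplex with vertices in increasing order. Then dim K = 1 and the simplices of K are:

  0-simplices (5): [v_0], [v_1], [v_2], [v_3], [v_4]
  1-simplices (4): [v_1,v_2], [v_1,v_4], [v_2,v_3], [v_3,v_4]

giving chain groups C_0 ≅ Z^5, C_1 ≅ Z^4.

Boundary ∂_1: C_1 → C_0 maps an edge to its endpoints' difference, ∂[p,q] = q − p. For instance
  ∂[v_1,v_4] = [v_4] − [v_1].
The resulting 5×4 matrix has rank 3, and its Smith normal form has invariant factors (1,1,1).

Computing H_k = (kernel of ∂_k) / (image of ∂_{k+1}):

  H_0: rank C_0 − rank ∂_1 = 5 − 3 = 2, and the invariant factors of ∂_1 are all 1, so H_0 ≅ Z^2.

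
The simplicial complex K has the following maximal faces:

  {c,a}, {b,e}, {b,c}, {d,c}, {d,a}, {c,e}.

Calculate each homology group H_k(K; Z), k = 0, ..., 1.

We work with the vertex ordering a < b < c < d < e. The simplices of K, each written with vertices in increasing order, are:

  0-simplices (5): a, b, c, d, e
  1-simplices (6): ac, ad, bc, be, cd, ce

Hence C_0 ≅ Z^5, C_1 ≅ Z^6.

∂_1: C_1 → C_0 is given by ∂[p,q] = [q] − [p]. For instance
  ∂ac = c − a.
As a 5×6 matrix over Z this has rank 4, with invariant factors (1,1,1,1).

From H_k ≅ ker(∂_k) / im(∂_{k+1}) we obtain:

  H_0: rank C_0 − rank ∂_1 = 5 − 4 = 1, and the invariant factors of ∂_1 are all 1, so H_0 ≅ Z.
  H_1: rank ker ∂_1 − rank ∂_2 = (6 − 4) − 0 = 2, and there is no ∂_2, so H_1 ≅ Z^2.

As a check, the Euler characteristic is 5 − 6 = -1, which agrees with 1 − 2 = -1.

H_0 ≅ Z,  H_1 ≅ Z^2.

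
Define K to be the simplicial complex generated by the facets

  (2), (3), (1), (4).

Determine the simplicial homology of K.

H_0 = Z^4.

Take the total order 1 < 2 < 3 < 4 on the vertex set. Then K (dimension 0) consists of the simplices:

  0-simplices (4): [1], [2], [3], [4]

so the chain groups are C_0 ≅ Z^4.

Reading off H_k = ker ∂_k / im ∂_{k+1}:

  H_0: rank C_0 − rank ∂_1 = 4 − 0 = 4, and there is no ∂_1, so H_0 ≅ Z^4.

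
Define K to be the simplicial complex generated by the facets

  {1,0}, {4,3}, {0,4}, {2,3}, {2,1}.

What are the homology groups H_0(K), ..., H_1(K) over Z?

H_0 = Z,  H_1 = Z.

Order the vertices as 0 < 1 < 2 < 3 < 4. Listing each simplex with vertices in this order, K has dimension 1 with simplices:

  0-simplices (5): [0], [1], [2], [3], [4]
  1-simplices (5): [0,1], [0,4], [1,2], [2,3], [3,4]

so the chain groups are C_0 ≅ Z^5, C_1 ≅ Z^5.

The boundary map ∂_1: C_1 → C_0 is given by ∂[p,q] = [q] − [p].
As a 5×5 matrix over Z this has rank 4, with invariant factors (1,1,1,1).

From H_k ≅ ker(∂_k) / im(∂_{k+1}) we obtain:

  H_0: rank C_0 − rank ∂_1 = 5 − 4 = 1, and the invariant factors of ∂_1 are all 1, so H_0 ≅ Z.
  H_1: rank ker ∂_1 − rank ∂_2 = (5 − 4) − 0 = 1, and there is no ∂_2, so H_1 ≅ Z.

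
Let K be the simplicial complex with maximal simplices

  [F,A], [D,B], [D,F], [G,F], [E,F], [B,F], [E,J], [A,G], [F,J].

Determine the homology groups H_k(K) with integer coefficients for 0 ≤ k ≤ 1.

Order the vertices as A < B < D < E < F < G < J. Listing each simplex with vertices in this order, K has dimension 1 with simplices:

  0-simplices (7): A, B, D, E, F, G, J
  1-simplices (9): AF, AG, BD, BF, DF, EF, EJ, FG, FJ

so the chain groups are C_0 ≅ Z^7, C_1 ≅ Z^9.

The boundary map ∂_1: C_1 → C_0 sends each edge [p,q] (with p < q) to q − p. For instance
  ∂BD = D − B.
This gives a 7×9 integer matrix of rank 6; reducing to Smith normal form yields diagonal entries (1,1,1,1,1,1).

Computing H_k = (kernel of ∂_k) / (image of ∂_{k+1}):

  H_0: rank C_0 − rank ∂_1 = 7 − 6 = 1, and the invariant factors of ∂_1 are all 1, so H_0 = Z.
  H_1: rank ker ∂_1 − rank ∂_2 = (9 − 6) − 0 = 3, and there is no ∂_2, so H_1 = Z^3.

As a check, the Euler characteristic is 7 − 9 = -2, which agrees with 1 − 3 = -2.
(K is a triangulation of a wedge of 3 circles.)

H_0 = Z,  H_1 = Z^3.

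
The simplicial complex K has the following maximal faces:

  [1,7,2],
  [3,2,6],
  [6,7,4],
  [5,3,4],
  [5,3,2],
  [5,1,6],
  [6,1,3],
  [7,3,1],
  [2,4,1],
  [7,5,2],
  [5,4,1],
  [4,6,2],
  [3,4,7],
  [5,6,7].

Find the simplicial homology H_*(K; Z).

H_0 = Z,  H_1 = Z^2,  H_2 = Z.

Take the total order 1 < 2 < 3 < 4 < 5 < 6 < 7 on the vertex set. Then K (dimension 2) consists of the simplices:

  0-simplices (7): [1], [2], [3], [4], [5], [6], [7]
  1-simplices (21): [1,2], [1,3], [1,4], [1,5], [1,6], [1,7], [2,3], [2,4], [2,5], [2,6], [2,7], [3,4], [3,5], [3,6], [3,7], [4,5], [4,6], [4,7], [5,6], [5,7], [6,7]
  2-simplices (14): [1,2,4], [1,2,7], [1,3,6], [1,3,7], [1,4,5], [1,5,6], [2,3,5], [2,3,6], [2,4,6], [2,5,7], [3,4,5], [3,4,7], [4,6,7], [5,6,7]

Hence C_0 ≅ Z^7, C_1 ≅ Z^21, C_2 ≅ Z^14.

The boundary map ∂_1: C_1 → C_0 maps an edge to its endpoints' difference, ∂[p,q] = q − p. For instance
  ∂[3,5] = [5] − [3].
This gives a 7×21 integer matrix of rank 6; reducing to Smith normal form yields diagonal entries (1,1,1,1,1,1).

Boundary ∂_2: C_2 → C_1 sends each 2-simplex [p,q,r] to [q,r] − [p,r] + [p,q]. For instance
  ∂[4,6,7] = [6,7] − [4,7] + [4,6],
  ∂[2,5,7] = [5,7] − [2,7] + [2,5].
The resulting 21×14 matrix has rank 13, and its Smith normal form has invariant factors (1,1,1,1,1,1,1,1,1,1,1,1,1).

Reading off H_k = ker ∂_k / im ∂_{k+1}:

  H_0: rank C_0 − rank ∂_1 = 7 − 6 = 1, and the invariant factors of ∂_1 are all 1, so H_0 ≅ Z.
  H_1: rank ker ∂_1 − rank ∂_2 = (21 − 6) − 13 = 2, and the invariant factors of ∂_2 are all 1, so H_1 ≅ Z^2.
  H_2: rank ker ∂_2 − rank ∂_3 = (14 − 13) − 0 = 1, and there is no ∂_3, so H_2 ≅ Z.

(K is a triangulation of the torus T^2.)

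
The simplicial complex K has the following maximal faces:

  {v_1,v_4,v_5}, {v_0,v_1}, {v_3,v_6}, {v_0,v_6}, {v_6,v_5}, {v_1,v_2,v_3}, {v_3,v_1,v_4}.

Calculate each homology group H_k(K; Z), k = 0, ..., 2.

H_0 = Z,  H_1 = Z^2,  H_2 = 0.

We work with the vertex ordering v_0 < v_1 < v_2 < v_3 < v_4 < v_5 < v_6. The simplices of K, each written with vertices in increasing order, are:

  0-simplices (7): [v_0], [v_1], [v_2], [v_3], [v_4], [v_5], [v_6]
  1-simplices (11): [v_0,v_1], [v_0,v_6], [v_1,v_2], [v_1,v_3], [v_1,v_4], [v_1,v_5], [v_2,v_3], [v_3,v_4], [v_3,v_6], [v_4,v_5], [v_5,v_6]
  2-simplices (3): [v_1,v_2,v_3], [v_1,v_3,v_4], [v_1,v_4,v_5]

so the chain groups are C_0 ≅ Z^7, C_1 ≅ Z^11, C_2 ≅ Z^3.

The boundary map ∂_1: C_1 → C_0 sends each edge [p,q] (with p < q) to q − p. For instance
  ∂[v_3,v_4] = [v_4] − [v_3].
The resulting 7×11 matrix has rank 6, and its Smith normal form has invariant factors (1,1,1,1,1,1).

Boundary ∂_2: C_2 → C_1 maps a triangle to the signed sum of its edges. For instance
  ∂[v_1,v_3,v_4] = [v_3,v_4] − [v_1,v_4] + [v_1,v_3],
  ∂[v_1,v_4,v_5] = [v_4,v_5] − [v_1,v_5] + [v_1,v_4].
As a 11×3 matrix over Z this has rank 3, with invariant factors (1,1,1).

Reading off H_k = ker ∂_k / im ∂_{k+1}:

  H_0: rank C_0 − rank ∂_1 = 7 − 6 = 1, and the invariant factors of ∂_1 are all 1, so H_0 = Z.
  H_1: rank ker ∂_1 − rank ∂_2 = (11 − 6) − 3 = 2, and the invariant factors of ∂_2 are all 1, so H_1 = Z^2.
  H_2: rank ker ∂_2 − rank ∂_3 = (3 − 3) − 0 = 0, and there is no ∂_3, so H_2 = 0.

As a check, the Euler characteristic is 7 − 11 + 3 = -1, which agrees with 1 − 2 + 0 = -1.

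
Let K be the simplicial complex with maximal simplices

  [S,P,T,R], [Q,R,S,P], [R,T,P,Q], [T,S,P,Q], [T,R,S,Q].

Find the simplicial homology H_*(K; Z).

We work with the vertex ordering P < Q < R < S < T. The simplices of K, each written with vertices in increasing order, are:

  0-simplices (5): P, Q, R, S, T
  1-simplices (10): PQ, PR, PS, PT, QR, QS, QT, RS, RT, ST
  2-simplices (10): PQR, PQS, PQT, PRS, PRT, PST, QRS, QRT, QST, RST
  3-simplices (5): PQRS, PQRT, PQST, PRST, QRST

giving chain groups C_0 ≅ Z^5, C_1 ≅ Z^10, C_2 ≅ Z^10, C_3 ≅ Z^5.

∂_1: C_1 → C_0 maps an edge to its endpoints' difference, ∂[p,q] = q − p.
The 5×10 boundary matrix has rank 4 and Smith normal form diag(1,1,1,1).

∂_2: C_2 → C_1 maps a triangle to the signed sum of its edges. For instance
  ∂PST = ST − PT + PS,
  ∂PQS = QS − PS + PQ.
As a 10×10 matrix over Z this has rank 6, with invariant factors (1,1,1,1,1,1).

∂_3: C_3 → C_2 sends each 3-simplex σ to the alternating sum Σ_i (−1)^i (σ with its i-th vertex removed). For instance
  ∂PRST = RST − PST + PRT − PRS,
  ∂PQRS = QRS − PRS + PQS − PQR.
As a 10×5 matrix over Z this has rank 4, with invariant factors (1,1,1,1).

From H_k ≅ ker(∂_k) / im(∂_{k+1}) we obtain:

  H_0: rank C_0 − rank ∂_1 = 5 − 4 = 1, and the invariant factors of ∂_1 are all 1, so H_0 ≅ Z.
  H_1: rank ker ∂_1 − rank ∂_2 = (10 − 4) − 6 = 0, and the invariant factors of ∂_2 are all 1, so H_1 ≅ 0.
  H_2: rank ker ∂_2 − rank ∂_3 = (10 − 6) − 4 = 0, and the invariant factors of ∂_3 are all 1, so H_2 ≅ 0.
  H_3: rank ker ∂_3 − rank ∂_4 = (5 − 4) − 0 = 1, and there is no ∂_4, so H_3 ≅ Z.

H_0 = Z,  H_1 = 0,  H_2 = 0,  H_3 = Z.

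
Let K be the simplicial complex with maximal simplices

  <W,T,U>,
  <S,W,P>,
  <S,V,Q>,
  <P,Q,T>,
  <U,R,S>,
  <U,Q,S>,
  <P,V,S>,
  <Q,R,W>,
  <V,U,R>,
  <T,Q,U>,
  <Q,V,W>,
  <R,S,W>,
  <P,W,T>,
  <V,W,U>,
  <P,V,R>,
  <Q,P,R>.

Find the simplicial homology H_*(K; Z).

H_0 = Z,  H_1 = Z^2,  H_2 = Z.

Take the total order P < Q < R < S < T < U < V < W on the vertex set. Then K (dimension 2) consists of the simplices:

  0-simplices (8): P, Q, R, S, T, U, V, W
  1-simplices (24): PQ, PR, PS, PT, PV, PW, QR, QS, QT, QU, QV, QW, RS, RU, RV, RW, SU, SV, SW, TU, TW, UV, UW, VW
  2-simplices (16): PQR, PQT, PRV, PSV, PSW, PTW, QRW, QSU, QSV, QTU, QVW, RSU, RSW, RUV, TUW, UVW

giving chain groups C_0 ≅ Z^8, C_1 ≅ Z^24, C_2 ≅ Z^16.

The boundary map ∂_1: C_1 → C_0 sends each edge [p,q] (with p < q) to q − p. For instance
  ∂SV = V − S.
The resulting 8×24 matrix has rank 7, and its Smith normal form has invariant factors (1,1,1,1,1,1,1).

Boundary ∂_2: C_2 → C_1 sends each 2-simplex [p,q,r] to [q,r] − [p,r] + [p,q]. For instance
  ∂QVW = VW − QW + QV,
  ∂PSW = SW − PW + PS.
This gives a 24×16 integer matrix of rank 15; reducing to Smith normal form yields diagonal entries (1,1,1,1,1,1,1,1,1,1,1,1,1,1,1).

Now H_k = ker ∂_k / im ∂_{k+1}, so:

  H_0: rank C_0 − rank ∂_1 = 8 − 7 = 1, and the invariant factors of ∂_1 are all 1, so H_0 ≅ Z.
  H_1: rank ker ∂_1 − rank ∂_2 = (24 − 7) − 15 = 2, and the invariant factors of ∂_2 are all 1, so H_1 ≅ Z^2.
  H_2: rank ker ∂_2 − rank ∂_3 = (16 − 15) − 0 = 1, and there is no ∂_3, so H_2 ≅ Z.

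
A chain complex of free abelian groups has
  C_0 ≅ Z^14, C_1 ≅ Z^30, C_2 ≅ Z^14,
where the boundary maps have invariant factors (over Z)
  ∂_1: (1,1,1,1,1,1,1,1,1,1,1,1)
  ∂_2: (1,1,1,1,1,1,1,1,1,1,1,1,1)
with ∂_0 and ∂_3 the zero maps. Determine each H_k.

H_0 ≅ Z^2,  H_1 ≅ Z^5,  H_2 ≅ Z.

H_0: b_0 = 14 − 0 − 12 = 2; torsion from ∂_1 factors > 1: none. So H_0 ≅ Z^2.
H_1: b_1 = 30 − 12 − 13 = 5; torsion from ∂_2 factors > 1: none. So H_1 ≅ Z^5.
H_2: b_2 = 14 − 13 − 0 = 1; torsion from ∂_3 factors > 1: none. So H_2 ≅ Z.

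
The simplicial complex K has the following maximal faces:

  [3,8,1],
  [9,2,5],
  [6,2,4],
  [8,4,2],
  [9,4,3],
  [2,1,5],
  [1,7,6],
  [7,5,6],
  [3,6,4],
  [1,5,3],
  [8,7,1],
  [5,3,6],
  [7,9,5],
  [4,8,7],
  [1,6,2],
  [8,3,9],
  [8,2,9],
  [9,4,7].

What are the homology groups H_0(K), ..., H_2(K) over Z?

We work with the vertex ordering 1 < 2 < 3 < 4 < 5 < 6 < 7 < 8 < 9. The simplices of K, each written with vertices in increasing order, are:

  0-simplices (9): [1], [2], [3], [4], [5], [6], [7], [8], [9]
  1-simplices (27): (27 of them)
  2-simplices (18): [1,2,5], [1,2,6], [1,3,5], [1,3,8], [1,6,7], [1,7,8], [2,4,6], [2,4,8], [2,5,9], [2,8,9], [3,4,6], [3,4,9], [3,5,6], [3,8,9], [4,7,8], [4,7,9], [5,6,7], [5,7,9]

Hence C_0 ≅ Z^9, C_1 ≅ Z^27, C_2 ≅ Z^18.

∂_1: C_1 → C_0 sends each edge [p,q] (with p < q) to q − p. For instance
  ∂[1,7] = [7] − [1].
The 9×27 boundary matrix has rank 8 and Smith normal form diag(1,1,1,1,1,1,1,1).

∂_2: C_2 → C_1 maps a triangle to the signed sum of its edges. For instance
  ∂[1,3,8] = [3,8] − [1,8] + [1,3],
  ∂[2,4,8] = [4,8] − [2,8] + [2,4].
As a 27×18 matrix over Z this has rank 18, with invariant factors (1,1,1,1,1,1,1,1,1,1,1,1,1,1,1,1,1,2).

Now H_k = ker ∂_k / im ∂_{k+1}, so:

  H_0: rank C_0 − rank ∂_1 = 9 − 8 = 1, and the invariant factors of ∂_1 are all 1, so H_0 ≅ Z.
  H_1: rank ker ∂_1 − rank ∂_2 = (27 − 8) − 18 = 1, and ∂_2 has invariant factor 2 > 1, so H_1 ≅ Z ⊕ Z/2.
  H_2: rank ker ∂_2 − rank ∂_3 = (18 − 18) − 0 = 0, and there is no ∂_3, so H_2 ≅ 0.

H_0 ≅ Z,  H_1 ≅ Z ⊕ Z/2,  H_2 = 0.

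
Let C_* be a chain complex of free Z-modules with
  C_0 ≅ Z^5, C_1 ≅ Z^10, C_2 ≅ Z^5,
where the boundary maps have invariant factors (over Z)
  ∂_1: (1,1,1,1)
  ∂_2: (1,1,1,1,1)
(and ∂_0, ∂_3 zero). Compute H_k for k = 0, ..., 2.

H_0: b_0 = 5 − 0 − 4 = 1; torsion from ∂_1 factors > 1: none. So H_0 = Z.
H_1: b_1 = 10 − 4 − 5 = 1; torsion from ∂_2 factors > 1: none. So H_1 = Z.
H_2: b_2 = 5 − 5 − 0 = 0; torsion from ∂_3 factors > 1: none. So H_2 = 0.

H_0 = Z,  H_1 = Z,  H_2 = 0.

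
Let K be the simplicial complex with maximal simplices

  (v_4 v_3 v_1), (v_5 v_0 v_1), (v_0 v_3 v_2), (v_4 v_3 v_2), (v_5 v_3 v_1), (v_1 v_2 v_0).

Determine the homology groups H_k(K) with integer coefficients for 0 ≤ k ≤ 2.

Order the vertices as v_0 < v_1 < v_2 < v_3 < v_4 < v_5. Listing each simplex with vertices in this order, K has dimension 2 with simplices:

  0-simplices (6): [v_0], [v_1], [v_2], [v_3], [v_4], [v_5]
  1-simplices (12): [v_0,v_1], [v_0,v_2], [v_0,v_3], [v_0,v_5], [v_1,v_2], [v_1,v_3], [v_1,v_4], [v_1,v_5], [v_2,v_3], [v_2,v_4], [v_3,v_4], [v_3,v_5]
  2-simplices (6): [v_0,v_1,v_2], [v_0,v_1,v_5], [v_0,v_2,v_3], [v_1,v_3,v_4], [v_1,v_3,v_5], [v_2,v_3,v_4]

giving chain groups C_0 ≅ Z^6, C_1 ≅ Z^12, C_2 ≅ Z^6.

Boundary ∂_1: C_1 → C_0 sends each edge [p,q] (with p < q) to q − p.
The 6×12 boundary matrix has rank 5 and Smith normal form diag(1,1,1,1,1).

The boundary map ∂_2: C_2 → C_1 maps a triangle to the signed sum of its edges. For instance
  ∂[v_0,v_1,v_2] = [v_1,v_2] − [v_0,v_2] + [v_0,v_1],
  ∂[v_1,v_3,v_5] = [v_3,v_5] − [v_1,v_5] + [v_1,v_3].
This gives a 12×6 integer matrix of rank 6; reducing to Smith normal form yields diagonal entries (1,1,1,1,1,1).

Now H_k = ker ∂_k / im ∂_{k+1}, so:

  H_0: rank C_0 − rank ∂_1 = 6 − 5 = 1, and the invariant factors of ∂_1 are all 1, so H_0 = Z.
  H_1: rank ker ∂_1 − rank ∂_2 = (12 − 5) − 6 = 1, and the invariant factors of ∂_2 are all 1, so H_1 = Z.
  H_2: rank ker ∂_2 − rank ∂_3 = (6 − 6) − 0 = 0, and there is no ∂_3, so H_2 = 0.

(K is a triangulation of the cylinder S^1 x I.)

H_0 ≅ Z,  H_1 ≅ Z,  H_2 = 0.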